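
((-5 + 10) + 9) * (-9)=-126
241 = 241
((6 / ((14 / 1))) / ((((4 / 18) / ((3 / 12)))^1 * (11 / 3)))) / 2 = 81 / 1232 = 0.07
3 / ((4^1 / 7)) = 21 / 4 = 5.25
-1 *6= -6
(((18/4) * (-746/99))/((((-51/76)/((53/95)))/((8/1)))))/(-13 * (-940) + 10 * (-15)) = 316304/16928175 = 0.02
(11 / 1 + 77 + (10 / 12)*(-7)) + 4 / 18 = 1483 / 18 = 82.39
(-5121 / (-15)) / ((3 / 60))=6828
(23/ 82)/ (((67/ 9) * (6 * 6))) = 23/ 21976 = 0.00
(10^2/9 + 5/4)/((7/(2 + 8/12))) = 890/189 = 4.71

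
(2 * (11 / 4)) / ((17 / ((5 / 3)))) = 55 / 102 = 0.54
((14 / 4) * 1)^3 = 343 / 8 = 42.88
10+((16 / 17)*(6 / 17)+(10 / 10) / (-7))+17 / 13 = 302360 / 26299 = 11.50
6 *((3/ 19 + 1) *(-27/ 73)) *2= -7128/ 1387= -5.14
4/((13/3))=12/13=0.92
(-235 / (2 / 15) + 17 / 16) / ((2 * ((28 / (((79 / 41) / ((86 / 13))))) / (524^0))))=-28943941 / 3159296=-9.16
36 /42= 6 /7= 0.86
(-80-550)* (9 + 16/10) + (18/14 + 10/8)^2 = -5230511/784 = -6671.57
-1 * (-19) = 19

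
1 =1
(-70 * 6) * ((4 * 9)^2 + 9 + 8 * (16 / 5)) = -558852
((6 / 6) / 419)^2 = 1 / 175561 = 0.00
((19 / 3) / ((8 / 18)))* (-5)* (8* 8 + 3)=-19095 / 4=-4773.75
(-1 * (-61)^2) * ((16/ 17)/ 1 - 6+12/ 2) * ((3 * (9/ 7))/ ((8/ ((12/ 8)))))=-301401/ 119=-2532.78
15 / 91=0.16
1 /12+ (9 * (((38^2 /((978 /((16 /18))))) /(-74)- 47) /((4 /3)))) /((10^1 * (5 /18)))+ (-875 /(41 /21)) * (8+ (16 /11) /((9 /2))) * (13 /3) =-19924739864981 /1223991450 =-16278.50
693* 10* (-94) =-651420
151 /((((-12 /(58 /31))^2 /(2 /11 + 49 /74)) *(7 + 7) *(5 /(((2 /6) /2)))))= 0.01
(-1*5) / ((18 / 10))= -25 / 9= -2.78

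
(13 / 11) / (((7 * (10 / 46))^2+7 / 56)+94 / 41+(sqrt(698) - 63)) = -22804589678104 / 893166933000859 - 391383383872 * sqrt(698) / 893166933000859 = -0.04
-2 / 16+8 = 63 / 8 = 7.88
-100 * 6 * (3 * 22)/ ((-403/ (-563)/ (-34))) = 758023200/ 403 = 1880950.87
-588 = -588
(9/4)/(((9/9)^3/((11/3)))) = 33/4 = 8.25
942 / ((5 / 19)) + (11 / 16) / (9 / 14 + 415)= 75744371 / 21160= 3579.60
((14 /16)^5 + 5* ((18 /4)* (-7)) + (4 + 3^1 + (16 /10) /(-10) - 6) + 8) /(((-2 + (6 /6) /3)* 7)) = 364086291 /28672000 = 12.70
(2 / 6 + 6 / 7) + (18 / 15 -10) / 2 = -337 / 105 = -3.21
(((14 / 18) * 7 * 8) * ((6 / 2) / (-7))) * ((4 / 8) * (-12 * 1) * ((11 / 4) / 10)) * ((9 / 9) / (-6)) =-77 / 15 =-5.13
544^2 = 295936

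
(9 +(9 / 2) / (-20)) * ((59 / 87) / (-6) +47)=411.43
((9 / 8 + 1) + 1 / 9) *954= 8533 / 4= 2133.25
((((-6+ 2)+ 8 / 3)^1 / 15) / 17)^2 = 16 / 585225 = 0.00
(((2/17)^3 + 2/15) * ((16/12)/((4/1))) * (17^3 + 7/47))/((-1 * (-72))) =574177607/187037910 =3.07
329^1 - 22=307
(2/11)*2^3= 16/11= 1.45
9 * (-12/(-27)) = 4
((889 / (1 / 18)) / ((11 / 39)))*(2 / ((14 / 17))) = 137783.45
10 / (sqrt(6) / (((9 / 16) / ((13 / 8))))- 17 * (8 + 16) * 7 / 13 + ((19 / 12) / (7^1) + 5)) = -1534458744 / 32873113967- 20669376 * sqrt(6) / 32873113967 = -0.05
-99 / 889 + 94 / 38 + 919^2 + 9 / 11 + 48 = 156929787750 / 185801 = 844612.18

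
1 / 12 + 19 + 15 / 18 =19.92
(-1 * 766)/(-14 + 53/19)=14554/213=68.33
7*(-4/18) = -14/9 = -1.56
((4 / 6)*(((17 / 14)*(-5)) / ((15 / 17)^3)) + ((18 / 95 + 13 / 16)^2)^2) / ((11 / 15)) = -14782648949550553 / 2219518844928000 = -6.66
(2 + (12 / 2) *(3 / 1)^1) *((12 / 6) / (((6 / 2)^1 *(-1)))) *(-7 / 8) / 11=35 / 33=1.06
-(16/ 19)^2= -256/ 361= -0.71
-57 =-57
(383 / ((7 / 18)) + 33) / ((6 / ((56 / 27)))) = 9500 / 27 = 351.85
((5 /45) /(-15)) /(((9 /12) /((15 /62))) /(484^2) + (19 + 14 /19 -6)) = -8901728 /16508036223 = -0.00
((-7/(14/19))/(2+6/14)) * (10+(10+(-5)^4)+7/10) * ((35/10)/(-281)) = 6011467/191080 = 31.46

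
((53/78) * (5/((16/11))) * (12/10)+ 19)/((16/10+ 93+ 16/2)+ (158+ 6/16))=22675/271414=0.08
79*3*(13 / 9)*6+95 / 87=2055.09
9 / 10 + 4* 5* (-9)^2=16209 / 10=1620.90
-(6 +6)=-12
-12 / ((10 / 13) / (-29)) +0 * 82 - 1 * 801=-1743 / 5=-348.60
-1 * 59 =-59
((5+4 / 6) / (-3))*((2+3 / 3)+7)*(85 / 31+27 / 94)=-750295 / 13113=-57.22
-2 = -2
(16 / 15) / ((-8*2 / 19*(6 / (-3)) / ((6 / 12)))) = 19 / 60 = 0.32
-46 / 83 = -0.55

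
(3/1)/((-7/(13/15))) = -13/35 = -0.37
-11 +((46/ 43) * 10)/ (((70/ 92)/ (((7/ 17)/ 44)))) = -87393/ 8041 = -10.87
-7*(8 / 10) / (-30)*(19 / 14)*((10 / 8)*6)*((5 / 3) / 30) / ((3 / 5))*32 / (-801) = -152 / 21627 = -0.01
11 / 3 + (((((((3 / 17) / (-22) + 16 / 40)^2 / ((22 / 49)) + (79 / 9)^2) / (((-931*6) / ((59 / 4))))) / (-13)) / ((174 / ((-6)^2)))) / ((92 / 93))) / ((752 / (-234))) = 3.67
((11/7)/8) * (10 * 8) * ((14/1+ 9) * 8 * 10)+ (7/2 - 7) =404751/14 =28910.79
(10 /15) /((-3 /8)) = -16 /9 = -1.78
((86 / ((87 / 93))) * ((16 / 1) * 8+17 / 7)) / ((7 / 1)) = 2434058 / 1421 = 1712.92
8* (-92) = -736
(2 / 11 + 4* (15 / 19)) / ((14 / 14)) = 3.34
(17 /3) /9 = 17 /27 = 0.63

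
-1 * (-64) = 64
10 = 10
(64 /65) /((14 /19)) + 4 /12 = 2279 /1365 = 1.67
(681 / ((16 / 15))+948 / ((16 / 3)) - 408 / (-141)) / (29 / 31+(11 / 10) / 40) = 477360475 / 561227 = 850.57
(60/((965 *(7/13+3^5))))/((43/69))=5382/13137317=0.00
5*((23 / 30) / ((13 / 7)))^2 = 25921 / 30420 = 0.85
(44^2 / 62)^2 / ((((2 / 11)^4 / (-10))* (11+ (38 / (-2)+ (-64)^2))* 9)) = -1071794405 / 4419639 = -242.51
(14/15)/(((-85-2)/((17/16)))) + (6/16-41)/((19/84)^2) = -2992668959/3768840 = -794.06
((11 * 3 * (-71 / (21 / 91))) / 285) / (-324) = 10153 / 92340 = 0.11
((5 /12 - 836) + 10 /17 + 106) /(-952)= 21245 /27744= 0.77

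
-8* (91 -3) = -704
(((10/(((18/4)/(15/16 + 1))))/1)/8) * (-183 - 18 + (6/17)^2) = -2999405/27744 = -108.11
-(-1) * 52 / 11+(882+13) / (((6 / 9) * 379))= 68951 / 8338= 8.27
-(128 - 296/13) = -1368/13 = -105.23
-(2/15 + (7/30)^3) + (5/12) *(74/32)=0.82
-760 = -760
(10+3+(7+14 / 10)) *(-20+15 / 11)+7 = -4310 / 11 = -391.82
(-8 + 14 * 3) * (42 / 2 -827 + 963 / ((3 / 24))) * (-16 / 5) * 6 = -22515072 / 5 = -4503014.40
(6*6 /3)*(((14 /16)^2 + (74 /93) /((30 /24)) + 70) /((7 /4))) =2124929 /4340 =489.61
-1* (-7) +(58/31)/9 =7.21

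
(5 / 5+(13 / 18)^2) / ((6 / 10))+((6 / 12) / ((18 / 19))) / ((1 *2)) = 5443 / 1944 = 2.80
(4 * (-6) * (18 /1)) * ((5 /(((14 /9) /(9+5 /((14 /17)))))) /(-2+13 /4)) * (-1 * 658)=77114592 /7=11016370.29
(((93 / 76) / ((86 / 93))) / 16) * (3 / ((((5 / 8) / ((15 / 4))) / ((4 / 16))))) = 77841 / 209152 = 0.37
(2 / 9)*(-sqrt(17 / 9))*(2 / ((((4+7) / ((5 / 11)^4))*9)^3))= -976562500*sqrt(17) / 82220775718608258633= -0.00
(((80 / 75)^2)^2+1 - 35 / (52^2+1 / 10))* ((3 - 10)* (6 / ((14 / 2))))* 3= -892397386 / 21729375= -41.07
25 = 25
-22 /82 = -11 /41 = -0.27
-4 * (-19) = 76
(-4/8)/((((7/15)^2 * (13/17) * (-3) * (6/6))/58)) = 36975/637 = 58.05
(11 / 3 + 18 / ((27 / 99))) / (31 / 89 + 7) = 18601 / 1962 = 9.48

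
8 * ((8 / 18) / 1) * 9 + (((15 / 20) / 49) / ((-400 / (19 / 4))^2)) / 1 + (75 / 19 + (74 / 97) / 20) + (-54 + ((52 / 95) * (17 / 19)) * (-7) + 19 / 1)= -42919258076589 / 17570129920000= -2.44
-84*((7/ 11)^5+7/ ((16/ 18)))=-215894049/ 322102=-670.27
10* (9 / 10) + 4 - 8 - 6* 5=-25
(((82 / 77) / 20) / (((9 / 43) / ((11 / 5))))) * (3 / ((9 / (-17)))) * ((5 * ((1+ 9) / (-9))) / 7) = 2.52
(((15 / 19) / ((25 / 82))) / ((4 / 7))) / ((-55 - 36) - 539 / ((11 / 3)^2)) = -1353 / 39140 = -0.03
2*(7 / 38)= 7 / 19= 0.37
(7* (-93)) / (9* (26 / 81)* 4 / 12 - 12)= 17577 / 298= 58.98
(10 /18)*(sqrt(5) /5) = sqrt(5) /9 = 0.25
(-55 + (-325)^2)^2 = 11145024900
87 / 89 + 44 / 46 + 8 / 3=28253 / 6141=4.60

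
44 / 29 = 1.52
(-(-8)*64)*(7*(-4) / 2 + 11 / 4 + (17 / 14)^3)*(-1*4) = 6644992 / 343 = 19373.15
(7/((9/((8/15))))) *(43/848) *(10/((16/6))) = 301/3816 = 0.08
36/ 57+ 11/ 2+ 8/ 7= 1935/ 266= 7.27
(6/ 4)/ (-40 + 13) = -1/ 18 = -0.06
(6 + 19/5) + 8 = 89/5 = 17.80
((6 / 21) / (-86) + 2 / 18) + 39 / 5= 107111 / 13545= 7.91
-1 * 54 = -54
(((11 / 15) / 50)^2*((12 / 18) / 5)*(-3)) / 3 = -121 / 4218750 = -0.00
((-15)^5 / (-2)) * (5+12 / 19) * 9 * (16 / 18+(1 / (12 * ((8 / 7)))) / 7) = 21044559375 / 1216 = 17306381.06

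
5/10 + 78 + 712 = 1581/2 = 790.50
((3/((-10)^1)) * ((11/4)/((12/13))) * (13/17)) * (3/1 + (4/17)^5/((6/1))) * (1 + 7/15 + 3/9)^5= -18704029994793/482751380000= -38.74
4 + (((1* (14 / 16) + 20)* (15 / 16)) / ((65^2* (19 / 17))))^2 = 16892830145689 / 4223189401600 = 4.00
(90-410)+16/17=-5424/17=-319.06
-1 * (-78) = 78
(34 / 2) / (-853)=-17 / 853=-0.02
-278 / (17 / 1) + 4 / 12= -817 / 51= -16.02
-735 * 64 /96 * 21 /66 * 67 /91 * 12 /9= -65660 /429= -153.05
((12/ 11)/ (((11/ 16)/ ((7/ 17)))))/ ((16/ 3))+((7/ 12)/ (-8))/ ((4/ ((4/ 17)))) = 23345/ 197472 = 0.12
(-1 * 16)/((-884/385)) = 6.97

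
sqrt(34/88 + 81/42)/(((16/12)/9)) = 27 * sqrt(54901)/616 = 10.27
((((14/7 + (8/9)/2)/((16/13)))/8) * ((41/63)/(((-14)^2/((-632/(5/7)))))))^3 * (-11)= 1093033925065788563/256096265048064000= 4.27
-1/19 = -0.05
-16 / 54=-0.30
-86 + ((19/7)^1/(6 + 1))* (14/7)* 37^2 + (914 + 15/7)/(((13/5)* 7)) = 93367/91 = 1026.01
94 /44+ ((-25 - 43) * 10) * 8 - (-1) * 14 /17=-2033453 /374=-5437.04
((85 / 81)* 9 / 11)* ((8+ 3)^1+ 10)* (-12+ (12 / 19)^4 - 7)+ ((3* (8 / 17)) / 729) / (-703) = -339.71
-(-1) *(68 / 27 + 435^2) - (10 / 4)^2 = 20435897 / 108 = 189221.27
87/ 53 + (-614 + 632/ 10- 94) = -643.16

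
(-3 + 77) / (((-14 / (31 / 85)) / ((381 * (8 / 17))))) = -3496056 / 10115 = -345.63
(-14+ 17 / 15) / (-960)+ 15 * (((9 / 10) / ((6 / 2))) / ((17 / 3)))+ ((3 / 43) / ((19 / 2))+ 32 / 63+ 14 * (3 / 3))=2383565871 / 155556800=15.32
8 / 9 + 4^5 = 9224 / 9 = 1024.89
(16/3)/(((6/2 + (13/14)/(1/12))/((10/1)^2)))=11200/297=37.71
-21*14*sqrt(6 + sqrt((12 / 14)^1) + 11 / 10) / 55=-21*sqrt(700*sqrt(42) + 34790) / 275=-15.14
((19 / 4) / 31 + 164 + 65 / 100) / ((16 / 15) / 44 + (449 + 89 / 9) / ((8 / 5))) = 10115622 / 17605613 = 0.57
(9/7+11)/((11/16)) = 1376/77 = 17.87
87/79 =1.10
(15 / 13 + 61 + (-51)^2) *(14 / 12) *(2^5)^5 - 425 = 104254049984.03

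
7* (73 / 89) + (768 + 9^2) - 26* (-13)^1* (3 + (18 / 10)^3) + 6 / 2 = 3842.96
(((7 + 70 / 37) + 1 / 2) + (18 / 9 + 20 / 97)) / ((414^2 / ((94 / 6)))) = 3912797 / 3690841464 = 0.00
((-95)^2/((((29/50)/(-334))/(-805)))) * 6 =727965525000/29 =25102259482.76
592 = 592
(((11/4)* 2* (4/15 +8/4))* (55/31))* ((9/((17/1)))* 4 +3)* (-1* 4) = -14036/31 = -452.77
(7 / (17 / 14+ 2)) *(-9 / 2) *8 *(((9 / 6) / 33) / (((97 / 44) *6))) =-392 / 1455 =-0.27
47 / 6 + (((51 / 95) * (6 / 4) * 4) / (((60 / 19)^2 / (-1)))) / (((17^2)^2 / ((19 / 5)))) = 7.83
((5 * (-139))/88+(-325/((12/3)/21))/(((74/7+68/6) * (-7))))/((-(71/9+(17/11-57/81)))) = -353025/954224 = -0.37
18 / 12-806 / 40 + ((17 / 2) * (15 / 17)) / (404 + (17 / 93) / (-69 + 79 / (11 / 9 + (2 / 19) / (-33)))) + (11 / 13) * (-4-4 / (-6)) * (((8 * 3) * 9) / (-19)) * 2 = 16242491279647 / 356992572820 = 45.50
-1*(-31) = 31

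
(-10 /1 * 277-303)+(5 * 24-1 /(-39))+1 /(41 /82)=-115088 /39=-2950.97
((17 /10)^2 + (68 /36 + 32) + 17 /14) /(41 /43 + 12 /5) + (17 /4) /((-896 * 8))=10538815859 /930263040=11.33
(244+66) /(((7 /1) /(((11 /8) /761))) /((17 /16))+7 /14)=115940 /1363899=0.09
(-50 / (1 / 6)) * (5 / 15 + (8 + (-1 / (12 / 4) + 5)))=-3900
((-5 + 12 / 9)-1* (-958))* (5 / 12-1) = -20041 / 36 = -556.69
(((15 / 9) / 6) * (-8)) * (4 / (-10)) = 8 / 9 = 0.89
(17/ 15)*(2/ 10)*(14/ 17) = 14/ 75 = 0.19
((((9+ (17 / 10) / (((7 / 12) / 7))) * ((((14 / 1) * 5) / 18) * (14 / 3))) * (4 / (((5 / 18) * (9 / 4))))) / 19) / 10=76832 / 4275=17.97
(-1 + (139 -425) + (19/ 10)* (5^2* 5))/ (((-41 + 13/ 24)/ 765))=908820/ 971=935.96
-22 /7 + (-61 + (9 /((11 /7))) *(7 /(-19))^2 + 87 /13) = -20479471 /361361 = -56.67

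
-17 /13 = -1.31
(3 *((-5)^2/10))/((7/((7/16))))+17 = 559/32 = 17.47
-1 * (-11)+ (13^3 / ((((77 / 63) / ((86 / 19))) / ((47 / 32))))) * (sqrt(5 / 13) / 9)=11+ 341549 * sqrt(65) / 3344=834.46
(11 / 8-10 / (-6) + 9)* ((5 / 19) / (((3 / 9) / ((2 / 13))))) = 1445 / 988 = 1.46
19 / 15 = 1.27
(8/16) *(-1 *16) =-8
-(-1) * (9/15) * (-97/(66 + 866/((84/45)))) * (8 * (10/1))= -21728/2473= -8.79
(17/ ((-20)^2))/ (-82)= -17/ 32800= -0.00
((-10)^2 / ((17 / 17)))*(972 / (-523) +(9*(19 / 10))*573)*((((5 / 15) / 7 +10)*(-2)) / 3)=-24023704620 / 3661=-6562060.81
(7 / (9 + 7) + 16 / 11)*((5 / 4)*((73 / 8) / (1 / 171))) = 20784195 / 5632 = 3690.38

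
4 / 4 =1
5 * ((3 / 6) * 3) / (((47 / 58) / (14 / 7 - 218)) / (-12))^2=169506846720 / 2209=76734652.20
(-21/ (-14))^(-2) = 4/ 9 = 0.44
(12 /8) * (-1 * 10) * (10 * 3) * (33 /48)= -2475 /8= -309.38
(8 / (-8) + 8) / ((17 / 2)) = 14 / 17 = 0.82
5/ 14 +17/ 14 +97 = 690/ 7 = 98.57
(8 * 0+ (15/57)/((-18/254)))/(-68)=635/11628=0.05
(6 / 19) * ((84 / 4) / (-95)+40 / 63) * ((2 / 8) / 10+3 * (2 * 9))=5352797 / 758100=7.06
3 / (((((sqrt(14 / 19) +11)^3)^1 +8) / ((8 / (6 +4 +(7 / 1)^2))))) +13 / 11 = 1.18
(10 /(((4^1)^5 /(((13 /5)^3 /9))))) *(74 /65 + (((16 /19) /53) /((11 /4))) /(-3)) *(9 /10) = 0.02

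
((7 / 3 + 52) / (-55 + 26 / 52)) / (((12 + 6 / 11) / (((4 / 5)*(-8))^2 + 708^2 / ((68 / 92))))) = -516821864944 / 9589275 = -53895.82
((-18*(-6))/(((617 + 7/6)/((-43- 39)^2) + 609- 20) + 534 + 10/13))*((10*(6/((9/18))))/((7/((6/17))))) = 40782942720/70142611847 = 0.58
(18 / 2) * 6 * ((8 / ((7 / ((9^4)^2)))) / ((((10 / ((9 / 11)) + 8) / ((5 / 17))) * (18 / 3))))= 69735688020 / 10829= 6439716.32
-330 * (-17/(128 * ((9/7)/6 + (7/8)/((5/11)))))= 98175/4792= 20.49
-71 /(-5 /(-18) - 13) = 1278 /229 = 5.58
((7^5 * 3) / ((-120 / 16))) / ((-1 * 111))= 33614 / 555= 60.57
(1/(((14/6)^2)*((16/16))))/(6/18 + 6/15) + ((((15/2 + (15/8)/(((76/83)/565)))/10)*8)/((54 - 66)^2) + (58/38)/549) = 4837816211/719655552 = 6.72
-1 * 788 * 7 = -5516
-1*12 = -12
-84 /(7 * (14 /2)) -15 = -117 /7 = -16.71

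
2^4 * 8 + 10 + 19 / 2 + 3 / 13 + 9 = 4075 / 26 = 156.73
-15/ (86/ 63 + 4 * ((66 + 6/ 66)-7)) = -0.06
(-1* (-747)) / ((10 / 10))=747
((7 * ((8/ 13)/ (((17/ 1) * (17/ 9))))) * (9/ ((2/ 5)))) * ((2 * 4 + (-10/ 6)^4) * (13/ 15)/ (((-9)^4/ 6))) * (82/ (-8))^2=14979391/ 3792258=3.95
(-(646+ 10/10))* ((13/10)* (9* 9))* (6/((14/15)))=-6131619/14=-437972.79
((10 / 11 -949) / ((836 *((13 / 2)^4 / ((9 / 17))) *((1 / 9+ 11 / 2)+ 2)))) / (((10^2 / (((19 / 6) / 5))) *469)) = -0.00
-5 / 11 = -0.45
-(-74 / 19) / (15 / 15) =74 / 19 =3.89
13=13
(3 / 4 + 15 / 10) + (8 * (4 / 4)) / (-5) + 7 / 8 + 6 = 301 / 40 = 7.52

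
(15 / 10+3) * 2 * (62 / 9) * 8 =496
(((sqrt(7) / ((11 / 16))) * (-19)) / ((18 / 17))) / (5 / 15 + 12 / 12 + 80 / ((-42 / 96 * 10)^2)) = -158270 * sqrt(7) / 33429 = -12.53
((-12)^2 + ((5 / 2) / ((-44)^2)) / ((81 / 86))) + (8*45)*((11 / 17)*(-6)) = -3342058937 / 2665872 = -1253.65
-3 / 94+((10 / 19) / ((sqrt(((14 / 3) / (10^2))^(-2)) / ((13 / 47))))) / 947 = -809503 / 25370130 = -0.03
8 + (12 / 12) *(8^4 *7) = 28680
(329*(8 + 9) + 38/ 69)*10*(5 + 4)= 11578650/ 23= 503419.57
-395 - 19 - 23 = -437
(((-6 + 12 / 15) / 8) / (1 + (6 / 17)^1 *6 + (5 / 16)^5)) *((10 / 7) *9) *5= -1738014720 / 129797857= -13.39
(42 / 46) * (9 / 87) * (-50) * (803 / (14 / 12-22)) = 607068 / 3335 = 182.03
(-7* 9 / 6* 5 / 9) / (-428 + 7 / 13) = 0.01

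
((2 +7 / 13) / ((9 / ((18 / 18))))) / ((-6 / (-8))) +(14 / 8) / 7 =293 / 468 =0.63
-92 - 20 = -112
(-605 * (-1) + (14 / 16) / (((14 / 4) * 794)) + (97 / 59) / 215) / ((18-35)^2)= 2.09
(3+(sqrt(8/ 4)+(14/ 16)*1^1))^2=31*sqrt(2)/ 4+1089/ 64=27.98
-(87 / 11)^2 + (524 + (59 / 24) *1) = 1347179 / 2904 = 463.90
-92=-92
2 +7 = 9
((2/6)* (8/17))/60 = 2/765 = 0.00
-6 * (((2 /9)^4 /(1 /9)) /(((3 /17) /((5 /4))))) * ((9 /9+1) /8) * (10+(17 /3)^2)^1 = -64430 /6561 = -9.82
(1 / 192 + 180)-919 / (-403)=14104531 / 77376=182.29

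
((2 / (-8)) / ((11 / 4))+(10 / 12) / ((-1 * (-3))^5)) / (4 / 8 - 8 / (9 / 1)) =1403 / 6237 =0.22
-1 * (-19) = 19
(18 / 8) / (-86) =-9 / 344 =-0.03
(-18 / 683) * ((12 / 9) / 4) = -6 / 683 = -0.01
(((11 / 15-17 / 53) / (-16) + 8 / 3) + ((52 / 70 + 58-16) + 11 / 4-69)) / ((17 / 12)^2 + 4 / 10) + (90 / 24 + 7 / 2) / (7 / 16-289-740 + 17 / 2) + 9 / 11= -907048310617 / 115428199733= -7.86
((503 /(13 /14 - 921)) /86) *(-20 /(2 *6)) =17605 /1661649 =0.01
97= 97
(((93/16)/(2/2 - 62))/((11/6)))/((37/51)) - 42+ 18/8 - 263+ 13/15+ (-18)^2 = 65677423/2979240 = 22.05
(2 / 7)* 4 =8 / 7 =1.14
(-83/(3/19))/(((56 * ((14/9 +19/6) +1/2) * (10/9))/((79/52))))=-3363741/1368640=-2.46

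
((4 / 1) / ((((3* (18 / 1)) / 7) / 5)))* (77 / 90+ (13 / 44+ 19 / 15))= 33509 / 5346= 6.27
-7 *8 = -56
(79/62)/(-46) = -79/2852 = -0.03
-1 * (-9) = 9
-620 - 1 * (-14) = -606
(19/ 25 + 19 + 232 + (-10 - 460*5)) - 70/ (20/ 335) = -161537/ 50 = -3230.74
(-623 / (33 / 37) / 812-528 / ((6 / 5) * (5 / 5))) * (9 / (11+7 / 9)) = -45565551 / 135256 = -336.88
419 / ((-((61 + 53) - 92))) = -419 / 22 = -19.05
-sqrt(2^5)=-4 * sqrt(2)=-5.66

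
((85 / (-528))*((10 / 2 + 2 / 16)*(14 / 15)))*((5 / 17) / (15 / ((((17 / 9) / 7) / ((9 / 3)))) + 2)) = -24395 / 18177984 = -0.00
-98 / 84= -7 / 6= -1.17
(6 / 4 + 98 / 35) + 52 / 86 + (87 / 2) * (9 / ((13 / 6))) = 1037487 / 5590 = 185.60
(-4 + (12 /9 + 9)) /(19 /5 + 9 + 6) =95 /282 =0.34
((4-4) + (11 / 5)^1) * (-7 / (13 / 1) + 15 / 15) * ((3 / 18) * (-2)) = -22 / 65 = -0.34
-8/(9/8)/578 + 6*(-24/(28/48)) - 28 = -5004548/18207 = -274.87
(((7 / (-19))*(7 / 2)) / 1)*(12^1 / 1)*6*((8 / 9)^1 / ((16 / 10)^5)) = -7.87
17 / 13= 1.31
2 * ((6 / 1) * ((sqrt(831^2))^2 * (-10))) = -82867320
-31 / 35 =-0.89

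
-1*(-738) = 738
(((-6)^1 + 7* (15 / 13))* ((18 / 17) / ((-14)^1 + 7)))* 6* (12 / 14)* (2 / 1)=-34992 / 10829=-3.23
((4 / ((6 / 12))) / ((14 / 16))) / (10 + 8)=32 / 63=0.51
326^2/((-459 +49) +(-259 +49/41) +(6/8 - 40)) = -17429264/115957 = -150.31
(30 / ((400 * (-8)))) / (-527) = 3 / 168640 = 0.00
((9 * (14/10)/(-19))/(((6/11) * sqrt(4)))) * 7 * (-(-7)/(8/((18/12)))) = -33957/6080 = -5.59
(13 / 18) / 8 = 13 / 144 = 0.09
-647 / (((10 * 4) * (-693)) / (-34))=-10999 / 13860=-0.79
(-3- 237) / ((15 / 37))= -592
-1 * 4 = -4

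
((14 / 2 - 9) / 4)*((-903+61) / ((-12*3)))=-11.69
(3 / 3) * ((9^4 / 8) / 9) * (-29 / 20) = -21141 / 160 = -132.13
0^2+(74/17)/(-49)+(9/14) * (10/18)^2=1643/14994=0.11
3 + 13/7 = 34/7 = 4.86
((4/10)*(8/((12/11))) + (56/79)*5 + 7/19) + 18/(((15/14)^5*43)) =38896918273/5445815625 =7.14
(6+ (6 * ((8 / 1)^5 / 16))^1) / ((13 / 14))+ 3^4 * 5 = 177381 / 13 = 13644.69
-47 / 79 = -0.59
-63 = -63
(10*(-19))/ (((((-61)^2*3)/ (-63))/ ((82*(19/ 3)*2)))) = 4144280/ 3721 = 1113.75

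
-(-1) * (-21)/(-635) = 21/635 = 0.03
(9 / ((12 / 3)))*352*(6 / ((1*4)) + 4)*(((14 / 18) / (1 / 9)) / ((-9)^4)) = 3388 / 729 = 4.65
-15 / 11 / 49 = -15 / 539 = -0.03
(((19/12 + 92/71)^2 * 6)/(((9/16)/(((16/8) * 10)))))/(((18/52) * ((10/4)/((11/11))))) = 2503158944/1224963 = 2043.46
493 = 493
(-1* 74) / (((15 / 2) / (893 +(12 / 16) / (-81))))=-3568391 / 405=-8810.84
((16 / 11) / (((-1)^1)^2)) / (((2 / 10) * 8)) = 10 / 11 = 0.91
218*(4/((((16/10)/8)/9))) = 39240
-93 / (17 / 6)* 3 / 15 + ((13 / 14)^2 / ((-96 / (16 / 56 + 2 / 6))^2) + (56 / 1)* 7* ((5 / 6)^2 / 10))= 1398733290277 / 67710504960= 20.66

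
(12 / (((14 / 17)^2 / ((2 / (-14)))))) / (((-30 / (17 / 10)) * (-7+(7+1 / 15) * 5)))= 867 / 171500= 0.01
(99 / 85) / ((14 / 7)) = 99 / 170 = 0.58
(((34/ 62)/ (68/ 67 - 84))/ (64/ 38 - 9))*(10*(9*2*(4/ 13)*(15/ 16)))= 0.05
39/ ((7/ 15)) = 585/ 7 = 83.57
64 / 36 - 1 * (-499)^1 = 4507 / 9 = 500.78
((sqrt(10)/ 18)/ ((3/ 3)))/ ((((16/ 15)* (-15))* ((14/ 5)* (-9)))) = 5* sqrt(10)/ 36288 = 0.00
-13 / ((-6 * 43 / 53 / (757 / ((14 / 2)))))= 521573 / 1806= 288.80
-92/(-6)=46/3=15.33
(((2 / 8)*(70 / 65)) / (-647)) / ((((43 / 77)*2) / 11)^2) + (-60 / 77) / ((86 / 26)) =-2643522971 / 9579994424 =-0.28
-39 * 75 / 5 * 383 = -224055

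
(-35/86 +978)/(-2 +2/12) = -22929/43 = -533.23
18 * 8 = 144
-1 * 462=-462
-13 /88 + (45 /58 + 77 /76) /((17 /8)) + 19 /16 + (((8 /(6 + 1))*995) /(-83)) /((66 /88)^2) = -193743811907 /8620487568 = -22.47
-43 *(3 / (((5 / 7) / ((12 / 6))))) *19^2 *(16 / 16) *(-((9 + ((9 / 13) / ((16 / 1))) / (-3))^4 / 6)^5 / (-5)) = -362889753915192898399552456316142480017095563679246931186843981825781 / 9190236563317642915681198523695658241947493990400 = -39486443185113287214.56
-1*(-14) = 14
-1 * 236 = -236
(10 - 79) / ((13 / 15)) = -1035 / 13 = -79.62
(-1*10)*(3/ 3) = -10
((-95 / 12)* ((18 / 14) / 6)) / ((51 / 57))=-1805 / 952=-1.90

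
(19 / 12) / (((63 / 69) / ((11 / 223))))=4807 / 56196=0.09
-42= -42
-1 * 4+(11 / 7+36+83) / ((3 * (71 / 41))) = 28640 / 1491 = 19.21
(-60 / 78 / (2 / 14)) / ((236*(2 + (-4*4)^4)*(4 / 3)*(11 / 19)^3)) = -240065 / 178416631536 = -0.00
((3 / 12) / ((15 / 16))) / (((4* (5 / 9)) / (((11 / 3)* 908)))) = 9988 / 25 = 399.52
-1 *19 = -19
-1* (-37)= 37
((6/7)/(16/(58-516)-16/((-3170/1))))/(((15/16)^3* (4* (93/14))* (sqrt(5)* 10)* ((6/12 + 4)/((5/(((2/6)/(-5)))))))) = 9291904* sqrt(5)/21280725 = 0.98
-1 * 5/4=-5/4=-1.25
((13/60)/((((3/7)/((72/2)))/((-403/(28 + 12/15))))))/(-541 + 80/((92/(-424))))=120497/430416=0.28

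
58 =58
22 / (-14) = -11 / 7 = -1.57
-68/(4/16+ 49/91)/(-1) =3536/41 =86.24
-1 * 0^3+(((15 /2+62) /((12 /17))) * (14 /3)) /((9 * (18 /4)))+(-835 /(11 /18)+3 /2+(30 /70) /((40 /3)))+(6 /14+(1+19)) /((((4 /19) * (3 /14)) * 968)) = -552356353 /408240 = -1353.02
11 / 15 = 0.73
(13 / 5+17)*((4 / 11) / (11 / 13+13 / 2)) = 10192 / 10505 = 0.97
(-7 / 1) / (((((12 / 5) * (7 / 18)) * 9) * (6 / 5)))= -25 / 36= -0.69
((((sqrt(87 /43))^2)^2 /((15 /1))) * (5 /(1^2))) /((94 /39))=98397 /173806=0.57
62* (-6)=-372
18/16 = 9/8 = 1.12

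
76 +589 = 665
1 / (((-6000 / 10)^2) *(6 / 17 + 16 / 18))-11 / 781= -7598793 / 539600000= -0.01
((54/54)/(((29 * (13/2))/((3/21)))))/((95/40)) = 16/50141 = 0.00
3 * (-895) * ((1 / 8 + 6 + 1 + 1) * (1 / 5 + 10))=-1780155 / 8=-222519.38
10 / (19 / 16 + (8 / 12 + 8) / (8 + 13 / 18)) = 25120 / 5479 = 4.58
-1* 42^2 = -1764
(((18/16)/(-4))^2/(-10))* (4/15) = -27/12800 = -0.00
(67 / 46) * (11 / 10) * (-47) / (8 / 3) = -103917 / 3680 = -28.24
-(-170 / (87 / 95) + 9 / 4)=63817 / 348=183.38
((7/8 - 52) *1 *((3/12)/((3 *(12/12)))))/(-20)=409/1920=0.21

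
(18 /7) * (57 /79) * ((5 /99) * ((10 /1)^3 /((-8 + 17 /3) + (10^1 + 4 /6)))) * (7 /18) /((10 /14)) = 5320 /869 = 6.12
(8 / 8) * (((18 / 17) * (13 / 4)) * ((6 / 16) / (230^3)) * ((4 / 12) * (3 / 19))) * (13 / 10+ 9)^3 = 383547177 / 62879056000000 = 0.00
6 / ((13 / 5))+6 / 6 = 43 / 13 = 3.31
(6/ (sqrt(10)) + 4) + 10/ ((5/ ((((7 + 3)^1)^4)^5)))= 200000000000000000005.90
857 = 857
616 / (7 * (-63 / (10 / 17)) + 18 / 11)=-67760 / 82287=-0.82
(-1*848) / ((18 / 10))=-4240 / 9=-471.11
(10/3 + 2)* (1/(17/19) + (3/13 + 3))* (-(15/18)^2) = -96100/5967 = -16.11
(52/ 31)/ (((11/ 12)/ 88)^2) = 15459.10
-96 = -96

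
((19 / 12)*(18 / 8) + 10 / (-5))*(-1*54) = -675 / 8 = -84.38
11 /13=0.85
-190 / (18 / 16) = -168.89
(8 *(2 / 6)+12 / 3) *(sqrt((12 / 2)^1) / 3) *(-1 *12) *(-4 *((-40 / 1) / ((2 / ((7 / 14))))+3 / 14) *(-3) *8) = 175360 *sqrt(6) / 7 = 61363.22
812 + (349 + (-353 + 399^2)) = 160009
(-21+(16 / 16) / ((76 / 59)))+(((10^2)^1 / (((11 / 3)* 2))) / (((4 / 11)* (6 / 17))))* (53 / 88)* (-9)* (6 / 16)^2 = -43322359 / 428032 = -101.21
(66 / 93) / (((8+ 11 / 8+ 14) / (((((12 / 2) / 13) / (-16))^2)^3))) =729 / 41676445171712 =0.00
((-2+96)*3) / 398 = 0.71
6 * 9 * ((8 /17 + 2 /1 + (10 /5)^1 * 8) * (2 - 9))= -118692 /17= -6981.88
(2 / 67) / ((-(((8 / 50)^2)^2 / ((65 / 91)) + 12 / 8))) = -7812500 / 392818253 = -0.02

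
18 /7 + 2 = 32 /7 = 4.57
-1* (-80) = 80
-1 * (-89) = 89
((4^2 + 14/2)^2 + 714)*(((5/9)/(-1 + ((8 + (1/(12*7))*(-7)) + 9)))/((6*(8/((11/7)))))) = 68365/48132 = 1.42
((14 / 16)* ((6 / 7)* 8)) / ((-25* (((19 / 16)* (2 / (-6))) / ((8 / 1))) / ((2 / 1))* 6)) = 768 / 475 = 1.62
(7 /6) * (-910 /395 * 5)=-3185 /237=-13.44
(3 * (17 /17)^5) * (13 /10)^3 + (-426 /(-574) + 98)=30230617 /287000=105.33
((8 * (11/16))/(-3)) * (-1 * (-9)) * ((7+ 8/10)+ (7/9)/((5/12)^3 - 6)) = -12960981/102430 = -126.54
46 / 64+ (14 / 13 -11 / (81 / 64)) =-232357 / 33696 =-6.90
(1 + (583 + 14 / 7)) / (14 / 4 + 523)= 1172 / 1053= 1.11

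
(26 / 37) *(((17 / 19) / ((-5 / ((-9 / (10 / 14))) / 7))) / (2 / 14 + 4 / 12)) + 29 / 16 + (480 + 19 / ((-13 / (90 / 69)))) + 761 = 531460820029 / 420394000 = 1264.20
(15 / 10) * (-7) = -21 / 2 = -10.50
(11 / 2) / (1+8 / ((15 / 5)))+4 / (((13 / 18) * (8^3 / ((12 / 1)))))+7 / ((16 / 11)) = 335 / 52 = 6.44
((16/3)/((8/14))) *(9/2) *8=336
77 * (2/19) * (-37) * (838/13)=-4774924/247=-19331.68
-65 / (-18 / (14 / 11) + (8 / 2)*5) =-455 / 41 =-11.10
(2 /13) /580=1 /3770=0.00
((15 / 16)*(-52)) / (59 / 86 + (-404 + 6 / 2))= 8385 / 68854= 0.12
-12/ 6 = -2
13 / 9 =1.44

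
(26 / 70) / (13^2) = 0.00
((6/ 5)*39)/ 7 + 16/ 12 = 842/ 105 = 8.02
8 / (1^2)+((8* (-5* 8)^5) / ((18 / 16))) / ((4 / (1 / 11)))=-1638399208 / 99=-16549486.95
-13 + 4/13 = -165/13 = -12.69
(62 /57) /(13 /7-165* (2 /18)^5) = 1423737 /2427193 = 0.59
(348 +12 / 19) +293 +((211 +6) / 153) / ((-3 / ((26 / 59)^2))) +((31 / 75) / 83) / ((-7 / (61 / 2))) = 565751013887153 / 881894119050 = 641.52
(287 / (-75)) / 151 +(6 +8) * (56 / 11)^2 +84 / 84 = 363.82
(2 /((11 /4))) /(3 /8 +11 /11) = 64 /121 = 0.53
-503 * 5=-2515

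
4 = 4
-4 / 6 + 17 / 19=13 / 57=0.23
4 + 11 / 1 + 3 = 18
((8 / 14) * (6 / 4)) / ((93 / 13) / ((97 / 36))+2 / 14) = 7566 / 24697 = 0.31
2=2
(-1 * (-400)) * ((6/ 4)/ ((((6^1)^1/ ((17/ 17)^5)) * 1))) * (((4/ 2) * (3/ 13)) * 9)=5400/ 13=415.38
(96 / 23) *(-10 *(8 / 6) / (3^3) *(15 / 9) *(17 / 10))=-10880 / 1863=-5.84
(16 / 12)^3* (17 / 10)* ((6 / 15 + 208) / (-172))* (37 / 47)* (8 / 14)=-20973376 / 9549225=-2.20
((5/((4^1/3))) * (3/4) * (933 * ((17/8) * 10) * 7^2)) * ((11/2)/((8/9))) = 17311884975/1024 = 16906137.67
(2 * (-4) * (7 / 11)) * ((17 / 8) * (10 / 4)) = -595 / 22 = -27.05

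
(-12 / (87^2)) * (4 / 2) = -8 / 2523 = -0.00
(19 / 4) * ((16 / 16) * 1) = 19 / 4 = 4.75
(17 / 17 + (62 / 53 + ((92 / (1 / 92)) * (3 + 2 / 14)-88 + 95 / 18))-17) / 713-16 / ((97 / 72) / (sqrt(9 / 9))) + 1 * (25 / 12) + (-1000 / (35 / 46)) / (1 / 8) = -9686905880293 / 923714316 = -10486.91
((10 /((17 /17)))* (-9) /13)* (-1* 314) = 28260 /13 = 2173.85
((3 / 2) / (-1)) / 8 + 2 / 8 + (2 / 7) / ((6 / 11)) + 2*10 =6917 / 336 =20.59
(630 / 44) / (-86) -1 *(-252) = 476469 / 1892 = 251.83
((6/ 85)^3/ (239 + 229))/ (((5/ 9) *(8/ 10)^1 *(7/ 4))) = 54/ 55885375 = 0.00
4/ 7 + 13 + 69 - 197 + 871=5296/ 7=756.57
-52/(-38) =26/19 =1.37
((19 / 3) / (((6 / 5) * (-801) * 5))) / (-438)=19 / 6315084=0.00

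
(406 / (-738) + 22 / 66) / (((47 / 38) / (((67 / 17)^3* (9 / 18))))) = -457159760 / 85206159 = -5.37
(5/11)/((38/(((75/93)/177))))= 125/2293566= 0.00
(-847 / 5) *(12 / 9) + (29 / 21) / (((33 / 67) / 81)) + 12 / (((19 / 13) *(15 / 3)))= 63187 / 21945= 2.88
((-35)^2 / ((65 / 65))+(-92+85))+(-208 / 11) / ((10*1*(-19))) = 1218.10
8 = 8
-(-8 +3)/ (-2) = -5/ 2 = -2.50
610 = 610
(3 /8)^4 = 81 /4096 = 0.02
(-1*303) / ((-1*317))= 303 / 317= 0.96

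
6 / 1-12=-6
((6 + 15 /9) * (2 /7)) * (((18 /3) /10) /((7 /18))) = 3.38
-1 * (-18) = 18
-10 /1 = -10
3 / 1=3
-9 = -9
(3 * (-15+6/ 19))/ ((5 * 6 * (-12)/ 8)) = 93/ 95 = 0.98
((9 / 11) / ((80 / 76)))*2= 171 / 110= 1.55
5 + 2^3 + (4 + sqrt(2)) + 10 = sqrt(2) + 27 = 28.41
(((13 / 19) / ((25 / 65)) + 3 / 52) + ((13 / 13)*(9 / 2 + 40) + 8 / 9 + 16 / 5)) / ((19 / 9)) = 2241919 / 93860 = 23.89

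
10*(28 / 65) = 56 / 13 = 4.31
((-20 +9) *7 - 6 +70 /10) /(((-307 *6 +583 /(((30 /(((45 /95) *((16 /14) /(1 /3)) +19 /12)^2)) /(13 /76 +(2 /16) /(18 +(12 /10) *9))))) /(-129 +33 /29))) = -471353163864145920 /87646349324518667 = -5.38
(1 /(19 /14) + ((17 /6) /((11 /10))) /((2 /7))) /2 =4.88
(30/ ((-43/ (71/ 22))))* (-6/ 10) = 639/ 473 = 1.35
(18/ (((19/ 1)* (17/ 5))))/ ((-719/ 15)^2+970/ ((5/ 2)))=20250/ 195176303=0.00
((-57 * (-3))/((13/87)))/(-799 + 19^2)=-4959/1898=-2.61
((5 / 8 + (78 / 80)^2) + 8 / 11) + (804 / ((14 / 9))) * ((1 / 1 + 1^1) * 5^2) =3184123717 / 123200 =25845.16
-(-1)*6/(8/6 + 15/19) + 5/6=2657/726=3.66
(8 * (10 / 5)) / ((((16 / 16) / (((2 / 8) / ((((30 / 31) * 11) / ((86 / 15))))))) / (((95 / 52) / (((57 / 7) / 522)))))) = 541198 / 2145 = 252.31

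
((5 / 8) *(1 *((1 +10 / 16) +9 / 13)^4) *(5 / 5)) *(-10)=-84335064025 / 467943424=-180.22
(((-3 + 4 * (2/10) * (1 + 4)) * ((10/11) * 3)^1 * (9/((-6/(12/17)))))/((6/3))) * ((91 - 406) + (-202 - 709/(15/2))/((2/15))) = 685530/187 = 3665.94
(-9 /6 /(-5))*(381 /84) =381 /280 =1.36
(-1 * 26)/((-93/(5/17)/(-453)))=-19630/527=-37.25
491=491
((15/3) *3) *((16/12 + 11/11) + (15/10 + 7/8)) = 565/8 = 70.62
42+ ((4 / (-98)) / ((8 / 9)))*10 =4071 / 98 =41.54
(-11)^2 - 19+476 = 578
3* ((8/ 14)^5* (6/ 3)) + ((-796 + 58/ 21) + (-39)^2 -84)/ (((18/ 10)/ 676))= 241768.73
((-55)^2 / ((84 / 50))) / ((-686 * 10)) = -15125 / 57624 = -0.26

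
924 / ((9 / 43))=13244 / 3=4414.67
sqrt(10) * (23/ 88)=0.83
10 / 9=1.11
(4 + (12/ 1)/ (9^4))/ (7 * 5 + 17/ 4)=35008/ 343359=0.10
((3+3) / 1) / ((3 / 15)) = 30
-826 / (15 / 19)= -15694 / 15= -1046.27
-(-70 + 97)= -27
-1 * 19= -19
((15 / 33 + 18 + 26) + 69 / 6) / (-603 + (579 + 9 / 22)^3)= 595804 / 2071202735979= 0.00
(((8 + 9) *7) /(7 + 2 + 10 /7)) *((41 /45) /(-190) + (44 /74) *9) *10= 1408922039 /2309355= 610.09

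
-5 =-5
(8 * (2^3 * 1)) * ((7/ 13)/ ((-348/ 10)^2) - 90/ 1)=-566763920/ 98397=-5759.97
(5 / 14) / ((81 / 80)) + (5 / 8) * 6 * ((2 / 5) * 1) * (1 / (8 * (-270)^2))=960007 / 2721600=0.35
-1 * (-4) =4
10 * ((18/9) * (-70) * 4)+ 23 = -5577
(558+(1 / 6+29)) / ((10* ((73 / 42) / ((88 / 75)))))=1085084 / 27375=39.64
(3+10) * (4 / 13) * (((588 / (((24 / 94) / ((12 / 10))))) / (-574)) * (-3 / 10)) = 5922 / 1025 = 5.78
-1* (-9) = 9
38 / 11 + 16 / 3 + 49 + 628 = 22631 / 33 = 685.79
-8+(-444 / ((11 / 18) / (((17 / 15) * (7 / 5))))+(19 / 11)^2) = -3502351 / 3025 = -1157.80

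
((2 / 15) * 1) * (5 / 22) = 1 / 33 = 0.03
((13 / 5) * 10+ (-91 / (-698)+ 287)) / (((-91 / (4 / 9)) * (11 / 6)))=-291420 / 349349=-0.83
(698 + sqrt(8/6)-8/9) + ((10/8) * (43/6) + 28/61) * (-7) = 632.34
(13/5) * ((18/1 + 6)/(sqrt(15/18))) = 312 * sqrt(30)/25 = 68.36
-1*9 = -9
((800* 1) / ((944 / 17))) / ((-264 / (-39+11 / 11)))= 8075 / 3894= 2.07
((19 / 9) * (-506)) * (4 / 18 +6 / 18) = -48070 / 81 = -593.46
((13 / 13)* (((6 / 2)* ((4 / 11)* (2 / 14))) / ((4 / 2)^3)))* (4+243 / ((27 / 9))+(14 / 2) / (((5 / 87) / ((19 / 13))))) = 25644 / 5005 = 5.12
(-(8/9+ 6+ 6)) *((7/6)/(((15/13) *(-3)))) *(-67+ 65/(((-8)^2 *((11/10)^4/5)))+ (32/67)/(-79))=-51976010987173/188312395590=-276.01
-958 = -958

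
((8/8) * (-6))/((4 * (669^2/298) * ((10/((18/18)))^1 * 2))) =-149/2983740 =-0.00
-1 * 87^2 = -7569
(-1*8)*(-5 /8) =5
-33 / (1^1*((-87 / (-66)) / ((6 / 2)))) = -75.10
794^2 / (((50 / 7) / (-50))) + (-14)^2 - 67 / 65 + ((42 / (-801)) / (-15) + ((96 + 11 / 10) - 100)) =-459511104227 / 104130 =-4412859.93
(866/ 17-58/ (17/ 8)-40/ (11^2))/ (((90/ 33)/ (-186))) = -1590.18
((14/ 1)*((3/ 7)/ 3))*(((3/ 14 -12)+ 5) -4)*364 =-7852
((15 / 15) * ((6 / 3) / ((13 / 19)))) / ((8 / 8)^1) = 2.92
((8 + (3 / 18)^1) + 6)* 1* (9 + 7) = 680 / 3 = 226.67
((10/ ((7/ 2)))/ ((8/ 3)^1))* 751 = 11265/ 14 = 804.64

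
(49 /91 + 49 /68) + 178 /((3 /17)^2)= 45484745 /7956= 5717.04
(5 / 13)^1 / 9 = 5 / 117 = 0.04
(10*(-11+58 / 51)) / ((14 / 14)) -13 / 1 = -5693 / 51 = -111.63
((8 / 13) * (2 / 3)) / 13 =16 / 507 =0.03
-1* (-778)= 778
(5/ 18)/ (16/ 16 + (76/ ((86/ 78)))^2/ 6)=1849/ 5277834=0.00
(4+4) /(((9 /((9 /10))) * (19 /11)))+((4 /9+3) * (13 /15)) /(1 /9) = 7789 /285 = 27.33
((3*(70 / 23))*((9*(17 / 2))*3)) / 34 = 2835 / 46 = 61.63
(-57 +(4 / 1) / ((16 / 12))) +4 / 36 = -53.89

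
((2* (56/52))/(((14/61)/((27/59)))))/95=3294/72865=0.05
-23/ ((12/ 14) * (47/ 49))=-7889/ 282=-27.98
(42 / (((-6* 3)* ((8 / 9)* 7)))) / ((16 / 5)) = -0.12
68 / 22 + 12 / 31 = 1186 / 341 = 3.48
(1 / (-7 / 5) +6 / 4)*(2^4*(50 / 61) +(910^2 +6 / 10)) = 2778321513 / 4270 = 650660.78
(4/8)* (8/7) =4/7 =0.57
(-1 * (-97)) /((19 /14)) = 1358 /19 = 71.47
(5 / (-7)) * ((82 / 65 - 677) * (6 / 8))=131769 / 364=362.00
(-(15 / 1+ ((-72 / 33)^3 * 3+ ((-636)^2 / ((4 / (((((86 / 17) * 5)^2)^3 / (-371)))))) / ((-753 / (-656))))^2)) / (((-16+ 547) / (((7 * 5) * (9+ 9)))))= -123225187708838453533929943336459544849900430925110 / 26855958807558894473812417373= -4588374170210427094300.68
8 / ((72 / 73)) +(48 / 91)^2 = 625249 / 74529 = 8.39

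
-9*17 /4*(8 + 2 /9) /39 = -629 /78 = -8.06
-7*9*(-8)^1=504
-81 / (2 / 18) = -729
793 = 793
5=5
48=48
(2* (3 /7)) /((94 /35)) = 15 /47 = 0.32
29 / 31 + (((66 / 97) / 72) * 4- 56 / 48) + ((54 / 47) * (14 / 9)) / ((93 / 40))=162619 / 282658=0.58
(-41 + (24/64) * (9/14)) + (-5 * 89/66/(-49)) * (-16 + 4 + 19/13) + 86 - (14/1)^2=-51193375/336336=-152.21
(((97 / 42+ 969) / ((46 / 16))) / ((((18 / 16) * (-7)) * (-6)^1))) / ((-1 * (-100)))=32636 / 456435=0.07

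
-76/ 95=-4/ 5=-0.80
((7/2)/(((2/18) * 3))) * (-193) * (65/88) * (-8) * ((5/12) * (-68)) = -7464275/22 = -339285.23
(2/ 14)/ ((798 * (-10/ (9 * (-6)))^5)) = 0.82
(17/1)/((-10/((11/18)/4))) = -187/720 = -0.26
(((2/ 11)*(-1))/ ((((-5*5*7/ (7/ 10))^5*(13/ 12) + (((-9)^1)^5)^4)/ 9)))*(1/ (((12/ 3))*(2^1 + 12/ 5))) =-135/ 17652928710417848119052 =-0.00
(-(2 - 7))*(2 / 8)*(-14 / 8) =-35 / 16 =-2.19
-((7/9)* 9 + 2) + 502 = 493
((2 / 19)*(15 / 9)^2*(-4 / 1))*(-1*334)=390.64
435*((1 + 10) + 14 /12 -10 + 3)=4495 /2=2247.50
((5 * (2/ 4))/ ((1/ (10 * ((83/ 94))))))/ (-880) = -415/ 16544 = -0.03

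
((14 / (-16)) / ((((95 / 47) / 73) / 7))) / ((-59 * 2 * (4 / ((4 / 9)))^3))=0.00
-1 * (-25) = 25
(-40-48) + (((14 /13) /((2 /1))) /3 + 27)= -2372 /39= -60.82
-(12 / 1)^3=-1728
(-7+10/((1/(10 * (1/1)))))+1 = 94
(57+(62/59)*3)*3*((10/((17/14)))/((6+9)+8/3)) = 4471740/53159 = 84.12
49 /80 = 0.61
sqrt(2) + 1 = 2.41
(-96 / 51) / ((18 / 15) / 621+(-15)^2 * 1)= -0.01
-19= -19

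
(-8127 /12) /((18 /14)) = -526.75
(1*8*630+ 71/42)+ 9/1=212129/42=5050.69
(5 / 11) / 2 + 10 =225 / 22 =10.23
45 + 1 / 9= 406 / 9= 45.11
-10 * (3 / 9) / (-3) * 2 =20 / 9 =2.22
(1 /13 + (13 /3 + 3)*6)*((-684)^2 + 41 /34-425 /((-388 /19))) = 20622623.40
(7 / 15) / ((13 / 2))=14 / 195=0.07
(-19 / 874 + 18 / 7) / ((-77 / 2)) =-821 / 12397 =-0.07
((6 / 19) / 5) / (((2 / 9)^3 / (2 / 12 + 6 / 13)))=35721 / 9880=3.62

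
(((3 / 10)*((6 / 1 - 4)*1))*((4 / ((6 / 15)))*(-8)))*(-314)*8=120576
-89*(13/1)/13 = -89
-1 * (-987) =987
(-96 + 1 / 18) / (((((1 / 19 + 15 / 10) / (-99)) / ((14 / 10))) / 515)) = 260239903 / 59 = 4410845.81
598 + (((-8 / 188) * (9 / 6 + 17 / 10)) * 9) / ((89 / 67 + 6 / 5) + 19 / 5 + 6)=58029242 / 97055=597.90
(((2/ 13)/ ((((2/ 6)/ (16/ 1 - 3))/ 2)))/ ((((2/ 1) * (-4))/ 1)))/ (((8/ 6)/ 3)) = -27/ 8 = -3.38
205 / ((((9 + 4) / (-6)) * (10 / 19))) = -2337 / 13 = -179.77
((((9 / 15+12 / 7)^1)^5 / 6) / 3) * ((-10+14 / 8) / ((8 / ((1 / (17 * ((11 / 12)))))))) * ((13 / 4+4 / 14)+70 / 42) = -1.27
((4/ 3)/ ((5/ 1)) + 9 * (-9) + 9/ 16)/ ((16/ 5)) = -19241/ 768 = -25.05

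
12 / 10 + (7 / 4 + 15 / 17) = 1303 / 340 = 3.83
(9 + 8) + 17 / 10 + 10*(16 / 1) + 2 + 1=1817 / 10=181.70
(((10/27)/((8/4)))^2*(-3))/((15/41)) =-0.28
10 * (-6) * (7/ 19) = -420/ 19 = -22.11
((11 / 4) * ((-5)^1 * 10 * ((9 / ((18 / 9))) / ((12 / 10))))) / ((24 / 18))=-12375 / 32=-386.72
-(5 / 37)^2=-25 / 1369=-0.02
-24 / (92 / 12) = -72 / 23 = -3.13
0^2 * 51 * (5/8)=0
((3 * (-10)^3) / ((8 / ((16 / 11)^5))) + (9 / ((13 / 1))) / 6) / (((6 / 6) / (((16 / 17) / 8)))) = -10223132847 / 35592271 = -287.23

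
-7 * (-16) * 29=3248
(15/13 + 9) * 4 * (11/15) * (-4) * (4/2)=-15488/65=-238.28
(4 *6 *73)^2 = 3069504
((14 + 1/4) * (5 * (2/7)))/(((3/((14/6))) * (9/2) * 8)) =95/216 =0.44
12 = 12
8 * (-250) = -2000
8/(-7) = -8/7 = -1.14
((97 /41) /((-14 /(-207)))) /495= 2231 /31570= 0.07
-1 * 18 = -18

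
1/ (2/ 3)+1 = 5/ 2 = 2.50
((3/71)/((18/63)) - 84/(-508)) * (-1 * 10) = -28245/9017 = -3.13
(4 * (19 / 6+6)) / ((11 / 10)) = 100 / 3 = 33.33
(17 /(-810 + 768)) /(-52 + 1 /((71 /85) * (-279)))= 112251 /14422142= 0.01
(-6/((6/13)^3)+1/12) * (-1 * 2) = 1097/9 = 121.89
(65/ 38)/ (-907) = -65/ 34466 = -0.00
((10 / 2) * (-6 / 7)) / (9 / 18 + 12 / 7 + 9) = -60 / 157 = -0.38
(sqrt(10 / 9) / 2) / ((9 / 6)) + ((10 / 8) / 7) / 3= 5 / 84 + sqrt(10) / 9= 0.41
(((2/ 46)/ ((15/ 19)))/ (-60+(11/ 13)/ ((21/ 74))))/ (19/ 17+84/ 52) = -382109/ 1081214360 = -0.00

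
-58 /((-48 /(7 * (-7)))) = -1421 /24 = -59.21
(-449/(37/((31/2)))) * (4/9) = -27838/333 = -83.60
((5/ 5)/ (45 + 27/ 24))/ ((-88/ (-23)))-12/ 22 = -2191/ 4059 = -0.54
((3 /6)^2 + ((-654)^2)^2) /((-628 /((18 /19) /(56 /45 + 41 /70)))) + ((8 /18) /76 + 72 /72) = -18670955952994427 /123818364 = -150793108.15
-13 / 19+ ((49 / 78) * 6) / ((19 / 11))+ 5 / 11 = 5305 / 2717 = 1.95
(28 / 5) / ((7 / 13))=52 / 5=10.40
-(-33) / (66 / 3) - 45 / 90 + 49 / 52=101 / 52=1.94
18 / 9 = 2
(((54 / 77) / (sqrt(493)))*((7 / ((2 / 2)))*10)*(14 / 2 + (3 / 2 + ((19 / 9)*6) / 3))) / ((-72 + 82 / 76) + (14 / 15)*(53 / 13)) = -50906700*sqrt(493) / 2697015167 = -0.42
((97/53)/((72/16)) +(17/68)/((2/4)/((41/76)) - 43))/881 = 439681/966545100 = 0.00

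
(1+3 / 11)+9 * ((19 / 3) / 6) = 237 / 22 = 10.77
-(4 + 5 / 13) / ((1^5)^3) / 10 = -57 / 130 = -0.44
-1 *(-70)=70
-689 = -689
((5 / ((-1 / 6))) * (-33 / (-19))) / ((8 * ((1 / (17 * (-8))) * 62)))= 14.29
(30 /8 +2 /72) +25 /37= 1483 /333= 4.45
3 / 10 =0.30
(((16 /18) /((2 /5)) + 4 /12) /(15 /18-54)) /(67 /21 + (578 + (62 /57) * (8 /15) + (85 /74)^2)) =-502532520 /6096124961443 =-0.00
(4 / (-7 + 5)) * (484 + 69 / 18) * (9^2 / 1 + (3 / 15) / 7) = -8300972 / 105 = -79056.88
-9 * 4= -36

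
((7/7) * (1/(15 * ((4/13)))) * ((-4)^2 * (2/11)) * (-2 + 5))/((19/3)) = 0.30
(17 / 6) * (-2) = -17 / 3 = -5.67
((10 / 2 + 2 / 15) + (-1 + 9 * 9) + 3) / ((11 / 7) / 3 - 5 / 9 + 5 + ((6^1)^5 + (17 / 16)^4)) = 1819410432 / 160655372795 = 0.01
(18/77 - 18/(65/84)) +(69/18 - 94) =-113.19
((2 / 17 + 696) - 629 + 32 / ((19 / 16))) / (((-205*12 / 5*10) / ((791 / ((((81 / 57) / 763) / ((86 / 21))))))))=-112642450711 / 3387420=-33253.17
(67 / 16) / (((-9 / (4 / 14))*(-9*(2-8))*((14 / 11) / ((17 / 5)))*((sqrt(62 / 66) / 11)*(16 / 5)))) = -137819*sqrt(1023) / 188987904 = -0.02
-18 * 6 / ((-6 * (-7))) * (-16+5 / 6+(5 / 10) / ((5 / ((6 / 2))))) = 1338 / 35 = 38.23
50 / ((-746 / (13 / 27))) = -0.03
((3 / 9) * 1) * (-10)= -10 / 3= -3.33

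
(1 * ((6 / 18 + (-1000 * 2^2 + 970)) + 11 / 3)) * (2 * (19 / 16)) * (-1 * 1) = 28747 / 4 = 7186.75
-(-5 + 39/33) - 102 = -1080/11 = -98.18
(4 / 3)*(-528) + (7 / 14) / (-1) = -1409 / 2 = -704.50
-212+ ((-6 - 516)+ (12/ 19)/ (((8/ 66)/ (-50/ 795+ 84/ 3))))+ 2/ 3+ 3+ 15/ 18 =-1176041/ 2014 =-583.93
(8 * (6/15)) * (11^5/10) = 1288408/25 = 51536.32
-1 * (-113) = 113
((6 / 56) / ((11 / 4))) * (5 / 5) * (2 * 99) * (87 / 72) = 261 / 28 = 9.32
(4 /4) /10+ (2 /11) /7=97 /770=0.13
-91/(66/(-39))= 1183/22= 53.77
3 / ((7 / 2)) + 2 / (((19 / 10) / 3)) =534 / 133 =4.02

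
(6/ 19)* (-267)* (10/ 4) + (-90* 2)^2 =611595/ 19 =32189.21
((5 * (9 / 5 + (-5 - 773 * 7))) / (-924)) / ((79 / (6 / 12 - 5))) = -7383 / 4424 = -1.67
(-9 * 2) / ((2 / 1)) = -9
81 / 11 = 7.36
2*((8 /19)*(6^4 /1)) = 20736 /19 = 1091.37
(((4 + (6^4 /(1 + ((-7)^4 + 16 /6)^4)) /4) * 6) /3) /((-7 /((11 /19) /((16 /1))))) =-4248901149733559 /102746155075125836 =-0.04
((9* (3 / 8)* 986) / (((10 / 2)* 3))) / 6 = 1479 / 40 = 36.98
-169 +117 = -52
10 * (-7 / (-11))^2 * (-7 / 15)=-686 / 363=-1.89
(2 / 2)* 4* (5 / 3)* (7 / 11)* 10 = 1400 / 33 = 42.42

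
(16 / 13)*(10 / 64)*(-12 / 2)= -15 / 13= -1.15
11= 11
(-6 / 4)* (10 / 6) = -5 / 2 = -2.50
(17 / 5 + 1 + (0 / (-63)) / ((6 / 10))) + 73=387 / 5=77.40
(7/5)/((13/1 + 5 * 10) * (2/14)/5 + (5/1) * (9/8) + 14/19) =1064/6203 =0.17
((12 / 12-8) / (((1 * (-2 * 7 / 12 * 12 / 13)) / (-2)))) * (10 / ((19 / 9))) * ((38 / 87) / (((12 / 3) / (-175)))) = 1176.72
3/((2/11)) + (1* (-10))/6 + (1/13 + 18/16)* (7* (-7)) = -13747/312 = -44.06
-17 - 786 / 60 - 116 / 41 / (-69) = -850369 / 28290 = -30.06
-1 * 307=-307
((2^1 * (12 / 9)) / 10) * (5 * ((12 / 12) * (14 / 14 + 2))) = 4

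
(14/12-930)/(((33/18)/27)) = -150471/11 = -13679.18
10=10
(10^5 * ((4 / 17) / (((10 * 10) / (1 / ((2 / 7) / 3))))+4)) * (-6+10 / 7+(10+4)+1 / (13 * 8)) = 5876422750 / 1547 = 3798592.60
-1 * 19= -19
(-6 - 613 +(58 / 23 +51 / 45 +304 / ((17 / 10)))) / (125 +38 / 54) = -11520891 / 3317635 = -3.47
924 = 924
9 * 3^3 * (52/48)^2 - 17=4291/16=268.19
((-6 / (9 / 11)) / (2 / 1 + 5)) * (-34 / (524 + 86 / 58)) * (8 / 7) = 173536 / 2240133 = 0.08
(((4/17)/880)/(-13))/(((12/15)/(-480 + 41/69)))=33079/2683824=0.01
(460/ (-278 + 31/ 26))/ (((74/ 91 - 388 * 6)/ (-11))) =-5985980/ 762068739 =-0.01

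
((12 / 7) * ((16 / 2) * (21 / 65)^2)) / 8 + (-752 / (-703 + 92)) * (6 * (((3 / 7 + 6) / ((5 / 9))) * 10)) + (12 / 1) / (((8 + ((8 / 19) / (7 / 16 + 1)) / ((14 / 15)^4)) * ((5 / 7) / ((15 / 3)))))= 864.70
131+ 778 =909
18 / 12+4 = 11 / 2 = 5.50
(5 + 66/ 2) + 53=91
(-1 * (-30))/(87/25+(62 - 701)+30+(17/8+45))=-6000/111679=-0.05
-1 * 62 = -62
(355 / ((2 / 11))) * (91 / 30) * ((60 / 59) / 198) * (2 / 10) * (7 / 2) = 45227 / 2124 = 21.29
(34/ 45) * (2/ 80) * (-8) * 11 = -374/ 225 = -1.66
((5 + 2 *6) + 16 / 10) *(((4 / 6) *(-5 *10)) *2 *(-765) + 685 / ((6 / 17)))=1969399 / 2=984699.50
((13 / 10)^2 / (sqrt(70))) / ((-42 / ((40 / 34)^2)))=-169 * sqrt(70) / 212415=-0.01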